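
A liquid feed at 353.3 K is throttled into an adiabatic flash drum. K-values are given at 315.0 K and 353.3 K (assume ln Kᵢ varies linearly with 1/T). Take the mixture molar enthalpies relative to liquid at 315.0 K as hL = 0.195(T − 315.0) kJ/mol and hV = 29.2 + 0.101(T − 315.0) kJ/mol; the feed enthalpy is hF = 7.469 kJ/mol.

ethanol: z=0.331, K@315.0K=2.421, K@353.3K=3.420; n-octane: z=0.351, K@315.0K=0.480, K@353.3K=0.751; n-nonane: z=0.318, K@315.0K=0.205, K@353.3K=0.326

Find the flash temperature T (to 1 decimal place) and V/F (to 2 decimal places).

T = 328.1 K, V/F = 0.18

Adiabatic flash: solve Rachford–Rice at each trial T, then check hF = ψ·hV(T) + (1−ψ)·hL(T).
  T = 315.0 K: K = (2.421, 0.480, 0.205), RR gives ψ = 0.037, H_out = 1.089 kJ/mol
  T = 353.3 K: K = (3.420, 0.751, 0.326), RR gives ψ = 0.421, H_out = 18.243 kJ/mol
  T = 334.1 K: K = (2.905, 0.608, 0.262), RR gives ψ = 0.235, H_out = 10.161 kJ/mol
  T = 324.6 K: K = (2.660, 0.542, 0.233), RR gives ψ = 0.141, H_out = 5.861 kJ/mol
  T = 329.4 K: K = (2.783, 0.575, 0.247), RR gives ψ = 0.189, H_out = 8.073 kJ/mol
  T = 327.0 K: K = (2.721, 0.559, 0.240), RR gives ψ = 0.165, H_out = 6.978 kJ/mol
Linear interpolation between T = 327.0 (H_out = 6.978) and T = 329.4 (H_out = 8.073) on hF = 7.469 gives T ≈ 328.1 K, at which ψ = 0.18.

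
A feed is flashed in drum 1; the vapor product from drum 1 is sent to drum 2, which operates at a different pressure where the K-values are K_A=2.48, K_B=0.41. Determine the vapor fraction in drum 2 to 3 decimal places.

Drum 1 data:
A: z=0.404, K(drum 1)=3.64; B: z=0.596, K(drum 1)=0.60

Drum 1:
Binary case is linear: z₁(K₁−1)(1+ψ₁(K₂−1)) + z₂(K₂−1)(1+ψ₁(K₁−1)) = 0
⇒ ψ₁ = [z₁(K₁−1)+z₂(K₂−1)] / [−(K₁−1)(K₂−1)] = 0.8282/1.0560 = 0.784
Drum-1 compositions:
  A: x = 0.132, y = 0.479
  B: x = 0.868, y = 0.521
Drum-2 feed = drum-1 vapor: z₂ = (0.4789, 0.5211).
Drum 2:
Binary case is linear: z₁(K₁−1)(1+ψ₂(K₂−1)) + z₂(K₂−1)(1+ψ₂(K₁−1)) = 0
⇒ ψ₂ = [z₁(K₁−1)+z₂(K₂−1)] / [−(K₁−1)(K₂−1)] = 0.4014/0.8732 = 0.460
  A: x = 0.285, y = 0.707
  B: x = 0.715, y = 0.293

V/F (drum 2) = 0.460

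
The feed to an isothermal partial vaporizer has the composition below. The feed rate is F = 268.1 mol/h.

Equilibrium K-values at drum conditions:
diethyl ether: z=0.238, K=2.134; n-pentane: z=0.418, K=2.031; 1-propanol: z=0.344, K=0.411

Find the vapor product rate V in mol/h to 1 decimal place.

Let β = V/F and solve Σ zᵢ(Kᵢ−1)/(1+β(Kᵢ−1)) = 0.
Feasibility: ΣzᵢKᵢ = 1.498, Σzᵢ/Kᵢ = 1.154 — both > 1, two phases present.
Newton iteration, β⁰ = 0.64:
  β = 0.640: g = 0.0908, g' = -0.571 → β = 0.799
  β = 0.799: g = -0.0048, g' = -0.644 → β = 0.791
Converged at β = 0.791.
Then V = β·F = 0.7915·268.1 = 212.2 mol/h and L = F − V = 55.9 mol/h.

V = 212.2 mol/h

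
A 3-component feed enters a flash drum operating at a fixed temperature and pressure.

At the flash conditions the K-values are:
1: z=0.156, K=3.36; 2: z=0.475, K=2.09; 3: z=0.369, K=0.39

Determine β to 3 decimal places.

Newton–Raphson from β = 0.5:
  β = 0.500: g = 0.1801, g' = -0.704 → β = 0.756
  β = 0.756: g = -0.0017, g' = -0.755 → β = 0.754
Converged at β = 0.754.

β = 0.754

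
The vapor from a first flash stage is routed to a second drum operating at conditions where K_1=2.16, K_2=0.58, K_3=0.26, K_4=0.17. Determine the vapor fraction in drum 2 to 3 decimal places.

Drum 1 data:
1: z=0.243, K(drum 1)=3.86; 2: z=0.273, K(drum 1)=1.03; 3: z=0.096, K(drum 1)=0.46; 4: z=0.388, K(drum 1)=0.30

V/F (drum 2) = 0.460

Drum 1:
Material balance + equilibrium reduce to Σ zᵢ(Kᵢ−1)/(1+ψ₁(Kᵢ−1)) = 0.
g(0) = ΣzᵢKᵢ − 1 = 0.380 and g(1) = 1 − Σzᵢ/Kᵢ = -0.830, so a root lies in (0, 1).
Iterate (Newton) starting at ψ₁ = 0.5:
  ψ₁ = 0.500: g = -0.1948, g' = -0.839 → ψ₁ = 0.268
  ψ₁ = 0.268: g = 0.0067, g' = -0.964 → ψ₁ = 0.275
Converged at ψ₁ = 0.275.
Drum-1 compositions:
  1: x = 0.136, y = 0.525
  2: x = 0.271, y = 0.279
  3: x = 0.113, y = 0.052
  4: x = 0.480, y = 0.144
Drum-2 feed = drum-1 vapor: z₂ = (0.5251, 0.2789, 0.0519, 0.1441).
Drum 2:
Rachford–Rice: g(ψ₂) = Σ zᵢ(Kᵢ−1)/(1+ψ₂(Kᵢ−1)) = 0.
g(0) = ΣzᵢKᵢ − 1 = 0.334 and g(1) = 1 − Σzᵢ/Kᵢ = -0.771, so a root lies in (0, 1).
Iterate (Newton) starting at ψ₂ = 0.57:
  ψ₂ = 0.570: g = -0.0807, g' = -0.784 → ψ₂ = 0.467
  ψ₂ = 0.467: g = -0.0046, g' = -0.704 → ψ₂ = 0.460
Converged at ψ₂ = 0.460.
  1: x = 0.342, y = 0.739
  2: x = 0.346, y = 0.201
  3: x = 0.079, y = 0.020
  4: x = 0.233, y = 0.040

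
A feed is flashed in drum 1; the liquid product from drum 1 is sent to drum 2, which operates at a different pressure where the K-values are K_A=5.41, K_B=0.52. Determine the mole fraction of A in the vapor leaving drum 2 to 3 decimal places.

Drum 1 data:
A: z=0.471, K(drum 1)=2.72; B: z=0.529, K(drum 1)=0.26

y_A (drum 2) = 0.531

Drum 1:
Material balance + equilibrium reduce to Σ zᵢ(Kᵢ−1)/(1+ψ₁(Kᵢ−1)) = 0.
Feasibility: ΣzᵢKᵢ = 1.419, Σzᵢ/Kᵢ = 2.208 — both > 1, two phases present.
Binary case is linear: z₁(K₁−1)(1+ψ₁(K₂−1)) + z₂(K₂−1)(1+ψ₁(K₁−1)) = 0
⇒ ψ₁ = [z₁(K₁−1)+z₂(K₂−1)] / [−(K₁−1)(K₂−1)] = 0.4187/1.2728 = 0.329
Drum-1 compositions:
  A: x = 0.301, y = 0.818
  B: x = 0.699, y = 0.182
Drum-2 feed = drum-1 liquid: z₂ = (0.3008, 0.6992).
Drum 2:
Material balance + equilibrium reduce to Σ zᵢ(Kᵢ−1)/(1+ψ₂(Kᵢ−1)) = 0.
g(0) = ΣzᵢKᵢ − 1 = 0.991 and g(1) = 1 − Σzᵢ/Kᵢ = -0.400, so a root lies in (0, 1).
Newton–Raphson from ψ₂ = 0.5:
  ψ₂ = 0.500: g = -0.0277, g' = -0.848 → ψ₂ = 0.467
  ψ₂ = 0.467: g = 0.0007, g' = -0.892 → ψ₂ = 0.468
Converged at ψ₂ = 0.468.
  A: x = 0.098, y = 0.531
  B: x = 0.902, y = 0.469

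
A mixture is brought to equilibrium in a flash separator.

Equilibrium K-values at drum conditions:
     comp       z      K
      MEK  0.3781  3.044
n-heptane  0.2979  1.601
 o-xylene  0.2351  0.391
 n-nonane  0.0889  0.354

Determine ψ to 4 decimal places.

ψ = 0.8208

Material balance + equilibrium reduce to Σ zᵢ(Kᵢ−1)/(1+ψ(Kᵢ−1)) = 0.
Feasibility: ΣzᵢKᵢ = 1.7513, Σzᵢ/Kᵢ = 1.1627 — both > 1, two phases present.
Iterate (Newton) starting at ψ = 0.57:
  ψ = 0.5700: g = 0.18011, g' = -0.6942 → ψ = 0.8294
  ψ = 0.8294: g = -0.00684, g' = -0.7936 → ψ = 0.8208
Converged at ψ = 0.8208.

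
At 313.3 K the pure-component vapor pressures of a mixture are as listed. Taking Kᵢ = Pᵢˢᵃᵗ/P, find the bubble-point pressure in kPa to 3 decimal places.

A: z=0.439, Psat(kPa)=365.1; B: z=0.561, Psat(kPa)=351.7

At the bubble point ψ → 0, so ΣzᵢKᵢ = 1 with Kᵢ = Pᵢˢᵃᵗ/P ⇒ P = ΣzᵢPᵢˢᵃᵗ.
P = 0.439·365.1 + 0.561·351.7 = 357.583 kPa

Pbub = 357.583 kPa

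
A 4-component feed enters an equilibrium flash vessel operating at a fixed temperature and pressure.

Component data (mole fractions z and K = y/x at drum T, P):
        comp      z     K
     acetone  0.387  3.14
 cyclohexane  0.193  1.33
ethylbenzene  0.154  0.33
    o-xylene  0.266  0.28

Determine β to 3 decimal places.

β = 0.500

Material balance + equilibrium reduce to Σ zᵢ(Kᵢ−1)/(1+β(Kᵢ−1)) = 0.
g(0) = ΣzᵢKᵢ − 1 = 0.597 and g(1) = 1 − Σzᵢ/Kᵢ = -0.685, so a root lies in (0, 1).
Newton iteration, β⁰ = 0.5:
  β = 0.500: g = 0.0003, g' = -0.922 → β = 0.500
Converged at β = 0.500.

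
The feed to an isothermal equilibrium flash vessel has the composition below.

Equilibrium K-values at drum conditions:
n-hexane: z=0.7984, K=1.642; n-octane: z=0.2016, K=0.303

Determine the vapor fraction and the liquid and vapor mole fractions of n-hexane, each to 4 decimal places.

Newton iteration, ψ⁰ = 0.64:
  ψ = 0.6400: g = 0.10963, g' = -0.4845 → ψ = 0.8663
  ψ = 0.8663: g = -0.02525, g' = -0.7598 → ψ = 0.8330
  ψ = 0.8330: g = -0.00108, g' = -0.6965 → ψ = 0.8315
Converged at ψ = 0.8315.
Compositions from xᵢ = zᵢ/(1+ψ(Kᵢ−1)), yᵢ = Kᵢxᵢ:
  n-hexane: x = 0.5205, y = 0.8547
  n-octane: x = 0.4795, y = 0.1453

ψ = 0.8315, x_n-hexane = 0.5205, y_n-hexane = 0.8547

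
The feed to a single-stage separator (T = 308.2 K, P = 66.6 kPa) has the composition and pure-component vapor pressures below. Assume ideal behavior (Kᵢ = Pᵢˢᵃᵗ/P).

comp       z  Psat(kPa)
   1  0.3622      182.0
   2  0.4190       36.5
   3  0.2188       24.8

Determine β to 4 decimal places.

Raoult's law: Kᵢ = Pᵢˢᵃᵗ/P = Pᵢˢᵃᵗ/66.6.
  K_1 = 182.0/66.6 = 2.732733, K_2 = 36.5/66.6 = 0.548048, K_3 = 24.8/66.6 = 0.372372
Let β = V/F and solve Σ zᵢ(Kᵢ−1)/(1+β(Kᵢ−1)) = 0.
g(0) = ΣzᵢKᵢ − 1 = 0.3009 and g(1) = 1 − Σzᵢ/Kᵢ = -0.4847, so a root lies in (0, 1).
Newton–Raphson from β = 0.6:
  β = 0.6000: g = -0.17240, g' = -0.6443 → β = 0.3324
  β = 0.3324: g = 0.00185, g' = -0.6940 → β = 0.3351
Converged at β = 0.3351.

β = 0.3351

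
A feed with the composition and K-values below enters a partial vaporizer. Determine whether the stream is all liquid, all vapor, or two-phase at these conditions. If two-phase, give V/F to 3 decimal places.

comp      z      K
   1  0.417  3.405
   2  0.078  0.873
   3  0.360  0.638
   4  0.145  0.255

ΣzᵢKᵢ = 1.755; Σzᵢ/Kᵢ = 1.345.
Both exceed 1, so a two-phase solution exists.
Newton–Raphson from ψ = 0.5:
  ψ = 0.500: g = 0.1135, g' = -0.773 → ψ = 0.647
  ψ = 0.647: g = 0.0030, g' = -0.751 → ψ = 0.651
Converged at ψ = 0.651.

two-phase, V/F = 0.651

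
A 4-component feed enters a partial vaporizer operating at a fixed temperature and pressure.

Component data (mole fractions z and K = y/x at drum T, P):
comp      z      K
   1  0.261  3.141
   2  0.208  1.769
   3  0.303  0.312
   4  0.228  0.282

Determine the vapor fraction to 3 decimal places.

ψ = 0.299

Let ψ = V/F and solve Σ zᵢ(Kᵢ−1)/(1+ψ(Kᵢ−1)) = 0.
g(0) = ΣzᵢKᵢ − 1 = 0.347 and g(1) = 1 − Σzᵢ/Kᵢ = -0.980, so a root lies in (0, 1).
Newton–Raphson from ψ = 0.66:
  ψ = 0.660: g = -0.3553, g' = -1.165 → ψ = 0.355
  ψ = 0.355: g = -0.0525, g' = -0.925 → ψ = 0.298
  ψ = 0.298: g = 0.0005, g' = -0.944 → ψ = 0.299
Converged at ψ = 0.299.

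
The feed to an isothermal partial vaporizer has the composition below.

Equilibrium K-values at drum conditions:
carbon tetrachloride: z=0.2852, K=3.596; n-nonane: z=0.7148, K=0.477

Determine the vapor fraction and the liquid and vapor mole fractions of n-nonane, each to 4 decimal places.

Let ψ = V/F and solve Σ zᵢ(Kᵢ−1)/(1+ψ(Kᵢ−1)) = 0.
g(0) = ΣzᵢKᵢ − 1 = 0.3665 and g(1) = 1 − Σzᵢ/Kᵢ = -0.5778, so a root lies in (0, 1).
Binary case is linear: z₁(K₁−1)(1+ψ(K₂−1)) + z₂(K₂−1)(1+ψ(K₁−1)) = 0
⇒ ψ = [z₁(K₁−1)+z₂(K₂−1)] / [−(K₁−1)(K₂−1)] = 0.36654/1.35771 = 0.2700
Compositions from xᵢ = zᵢ/(1+ψ(Kᵢ−1)), yᵢ = Kᵢxᵢ:
  carbon tetrachloride: x = 0.1677, y = 0.6030
  n-nonane: x = 0.8323, y = 0.3970

ψ = 0.2700, x_n-nonane = 0.8323, y_n-nonane = 0.3970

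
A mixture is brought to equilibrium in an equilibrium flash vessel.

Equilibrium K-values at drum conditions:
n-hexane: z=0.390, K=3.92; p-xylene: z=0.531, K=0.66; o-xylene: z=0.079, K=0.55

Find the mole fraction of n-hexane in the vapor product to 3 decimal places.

Rachford–Rice: g(ψ) = Σ zᵢ(Kᵢ−1)/(1+ψ(Kᵢ−1)) = 0.
g(0) = ΣzᵢKᵢ − 1 = 0.923 and g(1) = 1 − Σzᵢ/Kᵢ = -0.048, so a root lies in (0, 1).
Newton–Raphson from ψ = 0.5:
  ψ = 0.500: g = 0.1995, g' = -0.665 → ψ = 0.800
  ψ = 0.800: g = 0.0378, g' = -0.454 → ψ = 0.883
  ψ = 0.883: g = 0.0011, g' = -0.429 → ψ = 0.886
Converged at ψ = 0.886.
Compositions from xᵢ = zᵢ/(1+ψ(Kᵢ−1)), yᵢ = Kᵢxᵢ:
  n-hexane: x = 0.109, y = 0.426
  p-xylene: x = 0.760, y = 0.502
  o-xylene: x = 0.131, y = 0.072

y_n-hexane = 0.426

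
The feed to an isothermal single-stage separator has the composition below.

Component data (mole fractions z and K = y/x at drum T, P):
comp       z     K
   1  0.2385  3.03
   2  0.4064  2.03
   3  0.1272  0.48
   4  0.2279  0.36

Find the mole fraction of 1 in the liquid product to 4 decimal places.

x_1 = 0.0907

Rachford–Rice: g(ψ) = Σ zᵢ(Kᵢ−1)/(1+ψ(Kᵢ−1)) = 0.
g(0) = ΣzᵢKᵢ − 1 = 0.6907 and g(1) = 1 − Σzᵢ/Kᵢ = -0.1770, so a root lies in (0, 1).
Newton–Raphson from ψ = 0.5:
  ψ = 0.5000: g = 0.21270, g' = -0.6946 → ψ = 0.8062
  ψ = 0.8062: g = -0.00292, g' = -0.7705 → ψ = 0.8024
Converged at ψ = 0.8024.
Compositions from xᵢ = zᵢ/(1+ψ(Kᵢ−1)), yᵢ = Kᵢxᵢ:
  1: x = 0.0907, y = 0.2749
  2: x = 0.2225, y = 0.4517
  3: x = 0.2183, y = 0.1048
  4: x = 0.4685, y = 0.1687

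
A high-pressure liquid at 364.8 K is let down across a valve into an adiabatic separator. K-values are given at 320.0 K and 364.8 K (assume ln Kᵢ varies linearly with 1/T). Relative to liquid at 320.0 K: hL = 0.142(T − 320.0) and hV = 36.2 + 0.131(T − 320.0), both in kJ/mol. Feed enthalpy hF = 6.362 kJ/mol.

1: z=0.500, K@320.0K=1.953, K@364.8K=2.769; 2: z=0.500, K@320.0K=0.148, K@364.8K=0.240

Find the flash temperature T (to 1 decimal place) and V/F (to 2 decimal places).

T = 328.4 K, V/F = 0.14

Adiabatic flash: solve Rachford–Rice at each trial T, then check hF = ψ·hV(T) + (1−ψ)·hL(T).
  T = 320.0 K: K = (1.953, 0.148), RR gives ψ = 0.062, H_out = 2.251 kJ/mol
  T = 364.8 K: K = (2.769, 0.240), RR gives ψ = 0.375, H_out = 19.761 kJ/mol
  T = 342.4 K: K = (2.352, 0.191), RR gives ψ = 0.249, H_out = 12.120 kJ/mol
  T = 331.2 K: K = (2.150, 0.169), RR gives ψ = 0.167, H_out = 7.615 kJ/mol
  T = 325.6 K: K = (2.051, 0.158), RR gives ψ = 0.118, H_out = 5.070 kJ/mol
  T = 328.4 K: K = (2.100, 0.164), RR gives ψ = 0.143, H_out = 6.372 kJ/mol
  T = 327.0 K: K = (2.076, 0.161), RR gives ψ = 0.131, H_out = 5.729 kJ/mol
Linear interpolation between T = 327.0 (H_out = 5.729) and T = 328.4 (H_out = 6.372) on hF = 6.362 gives T ≈ 328.4 K, at which ψ = 0.14.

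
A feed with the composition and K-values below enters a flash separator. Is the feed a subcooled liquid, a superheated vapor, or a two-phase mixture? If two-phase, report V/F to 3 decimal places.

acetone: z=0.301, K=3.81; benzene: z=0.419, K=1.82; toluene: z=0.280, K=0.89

ΣzᵢKᵢ = 2.159; Σzᵢ/Kᵢ = 0.624.
Since Σzᵢ/Kᵢ < 1 the mixture is above its dew point — single vapor phase.

superheated vapor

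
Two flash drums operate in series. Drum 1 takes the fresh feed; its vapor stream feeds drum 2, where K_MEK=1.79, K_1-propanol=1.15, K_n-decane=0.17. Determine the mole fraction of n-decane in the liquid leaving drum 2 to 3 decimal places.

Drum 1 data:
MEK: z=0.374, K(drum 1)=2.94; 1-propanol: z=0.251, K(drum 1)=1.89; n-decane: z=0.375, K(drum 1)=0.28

Drum 1:
Let ψ₁ = V/F and solve Σ zᵢ(Kᵢ−1)/(1+ψ₁(Kᵢ−1)) = 0.
Feasibility: ΣzᵢKᵢ = 1.679, Σzᵢ/Kᵢ = 1.599 — both > 1, two phases present.
Newton–Raphson from ψ₁ = 0.5:
  ψ₁ = 0.500: g = 0.1010, g' = -0.933 → ψ₁ = 0.608
  ψ₁ = 0.608: g = -0.0027, g' = -0.995 → ψ₁ = 0.606
Converged at ψ₁ = 0.606.
Drum-1 compositions:
  MEK: x = 0.172, y = 0.506
  1-propanol: x = 0.163, y = 0.308
  n-decane: x = 0.665, y = 0.186
Drum-2 feed = drum-1 vapor: z₂ = (0.5056, 0.3082, 0.1862).
Drum 2:
Material balance + equilibrium reduce to Σ zᵢ(Kᵢ−1)/(1+ψ₂(Kᵢ−1)) = 0.
Feasibility: ΣzᵢKᵢ = 1.291, Σzᵢ/Kᵢ = 1.646 — both > 1, two phases present.
Newton–Raphson from ψ₂ = 0.5:
  ψ₂ = 0.500: g = 0.0652, g' = -0.543 → ψ₂ = 0.620
  ψ₂ = 0.620: g = -0.0080, g' = -0.692 → ψ₂ = 0.608
Converged at ψ₂ = 0.608.
  MEK: x = 0.341, y = 0.611
  1-propanol: x = 0.282, y = 0.325
  n-decane: x = 0.376, y = 0.064

x_n-decane (drum 2) = 0.376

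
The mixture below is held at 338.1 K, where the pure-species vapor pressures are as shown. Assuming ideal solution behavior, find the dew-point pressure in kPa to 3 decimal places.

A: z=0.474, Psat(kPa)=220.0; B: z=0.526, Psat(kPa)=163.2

Pdew = 185.957 kPa

At the dew point ψ → 1, so Σzᵢ/Kᵢ = 1 with Kᵢ = Pᵢˢᵃᵗ/P ⇒ 1/P = Σzᵢ/Pᵢˢᵃᵗ.
1/P = 0.474/220.0 + 0.526/163.2 = 0.005378 ⇒ P = 185.957 kPa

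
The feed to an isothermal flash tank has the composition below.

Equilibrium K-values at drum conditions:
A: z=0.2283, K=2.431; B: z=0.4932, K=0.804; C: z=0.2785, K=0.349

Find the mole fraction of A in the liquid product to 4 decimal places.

Rachford–Rice: g(V/F) = Σ zᵢ(Kᵢ−1)/(1+V/F(Kᵢ−1)) = 0.
Feasibility: ΣzᵢKᵢ = 1.0487, Σzᵢ/Kᵢ = 1.5053 — both > 1, two phases present.
Iterate (Newton) starting at V/F = 0.5:
  V/F = 0.5000: g = -0.18553, g' = -0.4416 → V/F = 0.0798
  V/F = 0.0798: g = 0.00375, g' = -0.5274 → V/F = 0.0870
Converged at V/F = 0.0870.
Compositions from xᵢ = zᵢ/(1+V/F(Kᵢ−1)), yᵢ = Kᵢxᵢ:
  A: x = 0.2030, y = 0.4936
  B: x = 0.5018, y = 0.4034
  C: x = 0.2952, y = 0.1030

x_A = 0.2030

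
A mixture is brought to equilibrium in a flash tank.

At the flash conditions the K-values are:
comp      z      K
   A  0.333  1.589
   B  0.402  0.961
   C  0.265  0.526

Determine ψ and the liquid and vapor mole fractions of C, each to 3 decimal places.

ψ = 0.327, x_C = 0.314, y_C = 0.165

Let ψ = V/F and solve Σ zᵢ(Kᵢ−1)/(1+ψ(Kᵢ−1)) = 0.
Feasibility: ΣzᵢKᵢ = 1.055, Σzᵢ/Kᵢ = 1.132 — both > 1, two phases present.
Newton–Raphson from ψ = 0.5:
  ψ = 0.500: g = -0.0291, g' = -0.172 → ψ = 0.331
  ψ = 0.331: g = -0.0007, g' = -0.165 → ψ = 0.327
Converged at ψ = 0.327.
Compositions from xᵢ = zᵢ/(1+ψ(Kᵢ−1)), yᵢ = Kᵢxᵢ:
  A: x = 0.279, y = 0.444
  B: x = 0.407, y = 0.391
  C: x = 0.314, y = 0.165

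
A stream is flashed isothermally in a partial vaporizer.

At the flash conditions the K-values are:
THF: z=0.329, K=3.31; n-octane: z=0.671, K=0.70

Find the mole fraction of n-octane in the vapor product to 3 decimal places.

y_n-octane = 0.620

Rachford–Rice: g(V/F) = Σ zᵢ(Kᵢ−1)/(1+V/F(Kᵢ−1)) = 0.
Check two-phase: ΣzᵢKᵢ = 1.559 > 1 and Σzᵢ/Kᵢ = 1.058 > 1, so g(0) = 0.559 > 0 and g(1) = -0.058 < 0.
Newton iteration, V/F⁰ = 0.65:
  V/F = 0.650: g = 0.0538, g' = -0.374 → V/F = 0.794
  V/F = 0.794: g = 0.0040, g' = -0.323 → V/F = 0.806
Converged at V/F = 0.806.
Compositions from xᵢ = zᵢ/(1+V/F(Kᵢ−1)), yᵢ = Kᵢxᵢ:
  THF: x = 0.115, y = 0.380
  n-octane: x = 0.885, y = 0.620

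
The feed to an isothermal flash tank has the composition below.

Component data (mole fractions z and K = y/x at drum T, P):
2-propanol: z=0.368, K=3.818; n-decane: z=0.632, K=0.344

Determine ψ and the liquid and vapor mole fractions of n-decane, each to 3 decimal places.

Material balance + equilibrium reduce to Σ zᵢ(Kᵢ−1)/(1+ψ(Kᵢ−1)) = 0.
Check two-phase: ΣzᵢKᵢ = 1.622 > 1 and Σzᵢ/Kᵢ = 1.934 > 1, so g(0) = 0.622 > 0 and g(1) = -0.934 < 0.
Binary case is linear: z₁(K₁−1)(1+ψ(K₂−1)) + z₂(K₂−1)(1+ψ(K₁−1)) = 0
⇒ ψ = [z₁(K₁−1)+z₂(K₂−1)] / [−(K₁−1)(K₂−1)] = 0.6224/1.8486 = 0.337
Compositions from xᵢ = zᵢ/(1+ψ(Kᵢ−1)), yᵢ = Kᵢxᵢ:
  2-propanol: x = 0.189, y = 0.721
  n-decane: x = 0.811, y = 0.279

ψ = 0.337, x_n-decane = 0.811, y_n-decane = 0.279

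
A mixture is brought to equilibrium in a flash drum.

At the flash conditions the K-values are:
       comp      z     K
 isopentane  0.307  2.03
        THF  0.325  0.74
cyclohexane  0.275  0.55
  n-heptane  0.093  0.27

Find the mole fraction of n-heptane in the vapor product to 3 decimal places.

y_n-heptane = 0.027

Material balance + equilibrium reduce to Σ zᵢ(Kᵢ−1)/(1+β(Kᵢ−1)) = 0.
Check two-phase: ΣzᵢKᵢ = 1.040 > 1 and Σzᵢ/Kᵢ = 1.435 > 1, so g(0) = 0.040 > 0 and g(1) = -0.435 < 0.
Newton–Raphson from β = 0.62:
  β = 0.620: g = -0.2034, g' = -0.425 → β = 0.141
  β = 0.141: g = -0.0196, g' = -0.397 → β = 0.092
  β = 0.092: g = 0.0004, g' = -0.412 → β = 0.093
Converged at β = 0.093.
Compositions from xᵢ = zᵢ/(1+β(Kᵢ−1)), yᵢ = Kᵢxᵢ:
  isopentane: x = 0.280, y = 0.569
  THF: x = 0.333, y = 0.246
  cyclohexane: x = 0.287, y = 0.158
  n-heptane: x = 0.100, y = 0.027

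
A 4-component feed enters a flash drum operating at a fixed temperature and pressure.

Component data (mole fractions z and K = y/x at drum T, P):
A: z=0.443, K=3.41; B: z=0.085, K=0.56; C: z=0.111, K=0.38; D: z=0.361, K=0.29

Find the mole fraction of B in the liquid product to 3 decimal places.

Rachford–Rice: g(ψ) = Σ zᵢ(Kᵢ−1)/(1+ψ(Kᵢ−1)) = 0.
Feasibility: ΣzᵢKᵢ = 1.705, Σzᵢ/Kᵢ = 1.819 — both > 1, two phases present.
Newton–Raphson from ψ = 0.5:
  ψ = 0.500: g = -0.0609, g' = -1.083 → ψ = 0.444
Converged at ψ = 0.444.
Compositions from xᵢ = zᵢ/(1+ψ(Kᵢ−1)), yᵢ = Kᵢxᵢ:
  A: x = 0.214, y = 0.730
  B: x = 0.106, y = 0.059
  C: x = 0.153, y = 0.058
  D: x = 0.527, y = 0.153

x_B = 0.106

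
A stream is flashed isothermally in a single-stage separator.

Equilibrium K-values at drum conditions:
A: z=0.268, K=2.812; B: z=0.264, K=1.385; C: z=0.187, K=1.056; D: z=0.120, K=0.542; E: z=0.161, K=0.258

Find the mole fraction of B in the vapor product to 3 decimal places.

Let ψ = V/F and solve Σ zᵢ(Kᵢ−1)/(1+ψ(Kᵢ−1)) = 0.
g(0) = ΣzᵢKᵢ − 1 = 0.423 and g(1) = 1 − Σzᵢ/Kᵢ = -0.308, so a root lies in (0, 1).
Newton–Raphson from ψ = 0.5:
  ψ = 0.500: g = 0.0890, g' = -0.537 → ψ = 0.666
  ψ = 0.666: g = -0.0041, g' = -0.604 → ψ = 0.659
Converged at ψ = 0.659.
Compositions from xᵢ = zᵢ/(1+ψ(Kᵢ−1)), yᵢ = Kᵢxᵢ:
  A: x = 0.122, y = 0.343
  B: x = 0.211, y = 0.292
  C: x = 0.180, y = 0.190
  D: x = 0.172, y = 0.093
  E: x = 0.315, y = 0.081

y_B = 0.292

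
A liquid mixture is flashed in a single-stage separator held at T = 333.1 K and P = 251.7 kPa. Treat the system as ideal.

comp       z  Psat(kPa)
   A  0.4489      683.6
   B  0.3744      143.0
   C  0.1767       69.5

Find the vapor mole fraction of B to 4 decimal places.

Raoult's law: Kᵢ = Pᵢˢᵃᵗ/P = Pᵢˢᵃᵗ/251.7.
  K_A = 683.6/251.7 = 2.715932, K_B = 143.0/251.7 = 0.568137, K_C = 69.5/251.7 = 0.276122
Let ψ = V/F and solve Σ zᵢ(Kᵢ−1)/(1+ψ(Kᵢ−1)) = 0.
g(0) = ΣzᵢKᵢ − 1 = 0.4807 and g(1) = 1 − Σzᵢ/Kᵢ = -0.4642, so a root lies in (0, 1).
Newton iteration, ψ⁰ = 0.59:
  ψ = 0.5900: g = -0.05747, g' = -0.7342 → ψ = 0.5117
  ψ = 0.5117: g = -0.00059, g' = -0.7234 → ψ = 0.5109
Converged at ψ = 0.5109.
Compositions from xᵢ = zᵢ/(1+ψ(Kᵢ−1)), yᵢ = Kᵢxᵢ:
  A: x = 0.2392, y = 0.6496
  B: x = 0.4804, y = 0.2729
  C: x = 0.2804, y = 0.0774

y_B = 0.2729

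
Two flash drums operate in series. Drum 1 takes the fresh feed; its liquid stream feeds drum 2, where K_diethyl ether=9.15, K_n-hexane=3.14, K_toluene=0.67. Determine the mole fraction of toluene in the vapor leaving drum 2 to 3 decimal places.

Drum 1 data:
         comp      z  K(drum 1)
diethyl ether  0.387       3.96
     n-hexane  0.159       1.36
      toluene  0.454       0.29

y_toluene (drum 2) = 0.618

Drum 1:
Material balance + equilibrium reduce to Σ zᵢ(Kᵢ−1)/(1+ψ₁(Kᵢ−1)) = 0.
Check two-phase: ΣzᵢKᵢ = 1.880 > 1 and Σzᵢ/Kᵢ = 1.780 > 1, so g(0) = 0.880 > 0 and g(1) = -0.780 < 0.
Newton iteration, ψ₁⁰ = 0.5:
  ψ₁ = 0.500: g = 0.0107, g' = -1.116 → ψ₁ = 0.510
Converged at ψ₁ = 0.510.
Drum-1 compositions:
  diethyl ether: x = 0.154, y = 0.611
  n-hexane: x = 0.134, y = 0.183
  toluene: x = 0.711, y = 0.206
Drum-2 feed = drum-1 liquid: z₂ = (0.1543, 0.1344, 0.7114).
Drum 2:
Material balance + equilibrium reduce to Σ zᵢ(Kᵢ−1)/(1+ψ₂(Kᵢ−1)) = 0.
Check two-phase: ΣzᵢKᵢ = 2.310 > 1 and Σzᵢ/Kᵢ = 1.121 > 1, so g(0) = 1.310 > 0 and g(1) = -0.121 < 0.
Newton–Raphson from ψ₂ = 0.5:
  ψ₂ = 0.500: g = 0.1055, g' = -0.653 → ψ₂ = 0.662
  ψ₂ = 0.662: g = 0.0154, g' = -0.483 → ψ₂ = 0.694
Converged at ψ₂ = 0.694.
  diethyl ether: x = 0.023, y = 0.212
  n-hexane: x = 0.054, y = 0.170
  toluene: x = 0.923, y = 0.618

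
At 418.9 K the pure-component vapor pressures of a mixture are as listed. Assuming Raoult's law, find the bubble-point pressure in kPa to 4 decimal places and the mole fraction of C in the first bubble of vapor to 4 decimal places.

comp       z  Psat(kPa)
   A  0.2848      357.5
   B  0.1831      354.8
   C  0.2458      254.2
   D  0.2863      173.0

Pbub = 278.7921 kPa, y_C = 0.2241

At the bubble point ψ → 0, so ΣzᵢKᵢ = 1 with Kᵢ = Pᵢˢᵃᵗ/P ⇒ P = ΣzᵢPᵢˢᵃᵗ.
P = 0.2848·357.5 + 0.1831·354.8 + 0.2458·254.2 + 0.2863·173.0 = 278.7921 kPa
yᵢ = zᵢPᵢˢᵃᵗ/P ⇒ y_C = 0.2458·254.2/278.7921 = 0.2241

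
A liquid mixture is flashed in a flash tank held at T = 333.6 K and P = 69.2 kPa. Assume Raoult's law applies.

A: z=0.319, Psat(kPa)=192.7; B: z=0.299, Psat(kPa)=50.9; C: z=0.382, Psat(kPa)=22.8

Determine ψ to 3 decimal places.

Raoult's law: Kᵢ = Pᵢˢᵃᵗ/P = Pᵢˢᵃᵗ/69.2.
  K_A = 192.7/69.2 = 2.78468, K_B = 50.9/69.2 = 0.73555, K_C = 22.8/69.2 = 0.32948
Rachford–Rice: g(ψ) = Σ zᵢ(Kᵢ−1)/(1+ψ(Kᵢ−1)) = 0.
Check two-phase: ΣzᵢKᵢ = 1.234 > 1 and Σzᵢ/Kᵢ = 1.680 > 1, so g(0) = 0.234 > 0 and g(1) = -0.680 < 0.
Newton–Raphson from ψ = 0.5:
  ψ = 0.500: g = -0.1756, g' = -0.700 → ψ = 0.249
  ψ = 0.249: g = 0.0019, g' = -0.758 → ψ = 0.252
Converged at ψ = 0.252.

ψ = 0.252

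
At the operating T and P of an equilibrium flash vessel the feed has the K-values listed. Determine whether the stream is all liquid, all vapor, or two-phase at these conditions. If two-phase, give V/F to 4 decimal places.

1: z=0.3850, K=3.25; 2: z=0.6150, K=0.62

two-phase, V/F = 0.7398

ΣzᵢKᵢ = 1.6325; Σzᵢ/Kᵢ = 1.1104.
Both exceed 1, so a two-phase solution exists.
Rachford–Rice: g(ψ) = Σ zᵢ(Kᵢ−1)/(1+ψ(Kᵢ−1)) = 0.
Binary case is linear: z₁(K₁−1)(1+ψ(K₂−1)) + z₂(K₂−1)(1+ψ(K₁−1)) = 0
⇒ ψ = [z₁(K₁−1)+z₂(K₂−1)] / [−(K₁−1)(K₂−1)] = 0.63255/0.85500 = 0.7398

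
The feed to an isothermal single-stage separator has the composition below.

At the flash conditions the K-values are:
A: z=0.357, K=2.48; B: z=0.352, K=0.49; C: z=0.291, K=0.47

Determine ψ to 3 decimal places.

Rachford–Rice: g(ψ) = Σ zᵢ(Kᵢ−1)/(1+ψ(Kᵢ−1)) = 0.
Check two-phase: ΣzᵢKᵢ = 1.195 > 1 and Σzᵢ/Kᵢ = 1.481 > 1, so g(0) = 0.195 > 0 and g(1) = -0.481 < 0.
Newton–Raphson from ψ = 0.5:
  ψ = 0.500: g = -0.1471, g' = -0.575 → ψ = 0.244
  ψ = 0.244: g = 0.0061, g' = -0.649 → ψ = 0.253
Converged at ψ = 0.253.

ψ = 0.253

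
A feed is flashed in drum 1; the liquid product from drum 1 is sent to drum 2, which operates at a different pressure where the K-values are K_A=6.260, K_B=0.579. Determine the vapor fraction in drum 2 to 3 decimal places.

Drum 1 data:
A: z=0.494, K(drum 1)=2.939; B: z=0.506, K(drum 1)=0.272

V/F (drum 2) = 0.510

Drum 1:
Newton iteration, ψ₁⁰ = 0.5:
  ψ₁ = 0.500: g = -0.0928, g' = -1.142 → ψ₁ = 0.419
  ψ₁ = 0.419: g = -0.0012, g' = -1.121 → ψ₁ = 0.418
Converged at ψ₁ = 0.418.
Drum-1 compositions:
  A: x = 0.273, y = 0.802
  B: x = 0.727, y = 0.198
Drum-2 feed = drum-1 liquid: z₂ = (0.2730, 0.7270).
Drum 2:
Material balance + equilibrium reduce to Σ zᵢ(Kᵢ−1)/(1+ψ₂(Kᵢ−1)) = 0.
Feasibility: ΣzᵢKᵢ = 2.130, Σzᵢ/Kᵢ = 1.299 — both > 1, two phases present.
Binary case is linear: z₁(K₁−1)(1+ψ₂(K₂−1)) + z₂(K₂−1)(1+ψ₂(K₁−1)) = 0
⇒ ψ₂ = [z₁(K₁−1)+z₂(K₂−1)] / [−(K₁−1)(K₂−1)] = 1.1297/2.2145 = 0.510
  A: x = 0.074, y = 0.464
  B: x = 0.926, y = 0.536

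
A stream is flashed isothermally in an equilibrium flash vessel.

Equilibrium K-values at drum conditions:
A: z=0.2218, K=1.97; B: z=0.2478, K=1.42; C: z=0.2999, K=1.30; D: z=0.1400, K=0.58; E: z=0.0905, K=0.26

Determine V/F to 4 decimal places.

Rachford–Rice: g(V/F) = Σ zᵢ(Kᵢ−1)/(1+V/F(Kᵢ−1)) = 0.
Check two-phase: ΣzᵢKᵢ = 1.2834 > 1 and Σzᵢ/Kᵢ = 1.1072 > 1, so g(0) = 0.2834 > 0 and g(1) = -0.1072 < 0.
Newton iteration, V/F⁰ = 0.5:
  V/F = 0.5000: g = 0.12840, g' = -0.3093 → V/F = 0.9151
  V/F = 0.9151: g = -0.04319, g' = -0.6386 → V/F = 0.8474
  V/F = 0.8474: g = -0.00432, g' = -0.5197 → V/F = 0.8391
  V/F = 0.8391: g = -0.00005, g' = -0.5084 → V/F = 0.8390
Converged at V/F = 0.8390.

V/F = 0.8390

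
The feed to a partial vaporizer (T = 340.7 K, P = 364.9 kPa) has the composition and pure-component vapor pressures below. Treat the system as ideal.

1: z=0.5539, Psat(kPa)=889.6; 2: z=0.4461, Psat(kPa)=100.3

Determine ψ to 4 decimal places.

Raoult's law: Kᵢ = Pᵢˢᵃᵗ/P = Pᵢˢᵃᵗ/364.9.
  K_1 = 889.6/364.9 = 2.437928, K_2 = 100.3/364.9 = 0.274870
Let ψ = V/F and solve Σ zᵢ(Kᵢ−1)/(1+ψ(Kᵢ−1)) = 0.
Check two-phase: ΣzᵢKᵢ = 1.4730 > 1 and Σzᵢ/Kᵢ = 1.8502 > 1, so g(0) = 0.4730 > 0 and g(1) = -0.8502 < 0.
Binary case is linear: z₁(K₁−1)(1+ψ(K₂−1)) + z₂(K₂−1)(1+ψ(K₁−1)) = 0
⇒ ψ = [z₁(K₁−1)+z₂(K₂−1)] / [−(K₁−1)(K₂−1)] = 0.47299/1.04269 = 0.4536

ψ = 0.4536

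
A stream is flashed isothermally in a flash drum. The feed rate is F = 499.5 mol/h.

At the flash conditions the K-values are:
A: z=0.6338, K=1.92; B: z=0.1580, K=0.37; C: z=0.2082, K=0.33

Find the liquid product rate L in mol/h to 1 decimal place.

Newton–Raphson from β = 0.5:
  β = 0.5000: g = 0.04430, g' = -0.5967 → β = 0.5743
  β = 0.5743: g = -0.00116, g' = -0.6305 → β = 0.5724
Converged at β = 0.5724.
Then V = β·F = 0.5724·499.5 = 285.9 mol/h and L = F − V = 213.6 mol/h.

L = 213.6 mol/h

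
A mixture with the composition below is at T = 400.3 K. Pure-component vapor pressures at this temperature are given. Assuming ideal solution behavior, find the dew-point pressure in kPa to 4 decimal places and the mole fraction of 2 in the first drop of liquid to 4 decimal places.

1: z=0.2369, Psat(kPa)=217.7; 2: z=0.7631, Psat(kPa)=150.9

At the dew point ψ → 1, so Σzᵢ/Kᵢ = 1 with Kᵢ = Pᵢˢᵃᵗ/P ⇒ 1/P = Σzᵢ/Pᵢˢᵃᵗ.
1/P = 0.2369/217.7 + 0.7631/150.9 = 0.0061452 ⇒ P = 162.7290 kPa
xᵢ = zᵢP/Pᵢˢᵃᵗ ⇒ x_2 = 0.7631·162.7290/150.9 = 0.8229

Pdew = 162.7290 kPa, x_2 = 0.8229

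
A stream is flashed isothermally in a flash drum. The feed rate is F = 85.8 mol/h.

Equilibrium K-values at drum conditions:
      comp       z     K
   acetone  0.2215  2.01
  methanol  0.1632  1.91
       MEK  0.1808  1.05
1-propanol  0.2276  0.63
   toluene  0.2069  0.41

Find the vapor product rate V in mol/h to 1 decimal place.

Material balance + equilibrium reduce to Σ zᵢ(Kᵢ−1)/(1+ψ(Kᵢ−1)) = 0.
Feasibility: ΣzᵢKᵢ = 1.1750, Σzᵢ/Kᵢ = 1.2337 — both > 1, two phases present.
Iterate (Newton) starting at ψ = 0.37:
  ψ = 0.3700: g = 0.02910, g' = -0.3555 → ψ = 0.4519
  ψ = 0.4519: g = 0.00012, g' = -0.3536 → ψ = 0.4522
Converged at ψ = 0.4522.
Then V = ψ·F = 0.4522·85.8 = 38.8 mol/h and L = F − V = 47.0 mol/h.

V = 38.8 mol/h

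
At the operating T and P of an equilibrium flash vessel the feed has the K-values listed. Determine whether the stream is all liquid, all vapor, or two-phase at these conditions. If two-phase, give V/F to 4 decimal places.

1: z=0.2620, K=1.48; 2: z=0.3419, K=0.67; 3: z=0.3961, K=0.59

ΣzᵢKᵢ = 0.8505; Σzᵢ/Kᵢ = 1.3587.
Since ΣzᵢKᵢ < 1 the mixture is below its bubble point — single liquid phase.

all liquid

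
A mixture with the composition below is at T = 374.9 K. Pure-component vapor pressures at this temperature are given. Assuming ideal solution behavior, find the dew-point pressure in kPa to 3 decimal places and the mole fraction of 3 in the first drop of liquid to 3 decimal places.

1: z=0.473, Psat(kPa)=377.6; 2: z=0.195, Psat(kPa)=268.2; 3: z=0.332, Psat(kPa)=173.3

At the dew point ψ → 1, so Σzᵢ/Kᵢ = 1 with Kᵢ = Pᵢˢᵃᵗ/P ⇒ 1/P = Σzᵢ/Pᵢˢᵃᵗ.
1/P = 0.473/377.6 + 0.195/268.2 + 0.332/173.3 = 0.003895 ⇒ P = 256.708 kPa
xᵢ = zᵢP/Pᵢˢᵃᵗ ⇒ x_3 = 0.332·256.708/173.3 = 0.492

Pdew = 256.708 kPa, x_3 = 0.492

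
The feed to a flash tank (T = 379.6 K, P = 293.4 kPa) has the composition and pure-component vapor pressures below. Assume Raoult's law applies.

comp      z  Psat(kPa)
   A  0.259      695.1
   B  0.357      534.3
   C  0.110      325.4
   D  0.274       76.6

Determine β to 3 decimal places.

Raoult's law: Kᵢ = Pᵢˢᵃᵗ/P = Pᵢˢᵃᵗ/293.4.
  K_A = 695.1/293.4 = 2.36912, K_B = 534.3/293.4 = 1.82106, K_C = 325.4/293.4 = 1.10907, K_D = 76.6/293.4 = 0.26108
Material balance + equilibrium reduce to Σ zᵢ(Kᵢ−1)/(1+β(Kᵢ−1)) = 0.
g(0) = ΣzᵢKᵢ − 1 = 0.457 and g(1) = 1 − Σzᵢ/Kᵢ = -0.454, so a root lies in (0, 1).
Newton iteration, β⁰ = 0.5:
  β = 0.500: g = 0.1086, g' = -0.670 → β = 0.662
  β = 0.662: g = -0.0094, g' = -0.809 → β = 0.651
  β = 0.651: g = -0.0001, g' = -0.794 → β = 0.650
Converged at β = 0.650.

β = 0.650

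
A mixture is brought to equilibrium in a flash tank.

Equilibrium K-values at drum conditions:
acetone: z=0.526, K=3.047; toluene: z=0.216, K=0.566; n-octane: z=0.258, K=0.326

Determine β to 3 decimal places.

β = 0.676

Iterate (Newton) starting at β = 0.65:
  β = 0.650: g = 0.0220, g' = -0.856 → β = 0.676
Converged at β = 0.676.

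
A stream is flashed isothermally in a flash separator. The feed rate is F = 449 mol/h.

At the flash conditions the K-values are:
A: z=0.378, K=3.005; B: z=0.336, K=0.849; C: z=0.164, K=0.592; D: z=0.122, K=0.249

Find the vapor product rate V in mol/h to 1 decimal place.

Rachford–Rice: g(β) = Σ zᵢ(Kᵢ−1)/(1+β(Kᵢ−1)) = 0.
Check two-phase: ΣzᵢKᵢ = 1.549 > 1 and Σzᵢ/Kᵢ = 1.289 > 1, so g(0) = 0.549 > 0 and g(1) = -0.289 < 0.
Iterate (Newton) starting at β = 0.59:
  β = 0.590: g = 0.0388, g' = -0.597 → β = 0.655
  β = 0.655: g = -0.0003, g' = -0.611 → β = 0.654
Converged at β = 0.654.
Then V = β·F = 0.6545·449 = 293.9 mol/h and L = F − V = 155.1 mol/h.

V = 293.9 mol/h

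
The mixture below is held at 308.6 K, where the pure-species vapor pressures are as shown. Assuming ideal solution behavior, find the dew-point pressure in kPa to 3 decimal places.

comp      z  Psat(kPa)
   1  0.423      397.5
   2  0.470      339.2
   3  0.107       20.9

Pdew = 132.111 kPa

At the dew point ψ → 1, so Σzᵢ/Kᵢ = 1 with Kᵢ = Pᵢˢᵃᵗ/P ⇒ 1/P = Σzᵢ/Pᵢˢᵃᵗ.
1/P = 0.423/397.5 + 0.470/339.2 + 0.107/20.9 = 0.007569 ⇒ P = 132.111 kPa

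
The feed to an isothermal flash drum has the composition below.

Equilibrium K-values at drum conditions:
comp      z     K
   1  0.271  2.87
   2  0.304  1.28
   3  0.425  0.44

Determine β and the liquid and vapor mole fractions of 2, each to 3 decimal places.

β = 0.511, x_2 = 0.266, y_2 = 0.340

Rachford–Rice: g(β) = Σ zᵢ(Kᵢ−1)/(1+β(Kᵢ−1)) = 0.
g(0) = ΣzᵢKᵢ − 1 = 0.354 and g(1) = 1 − Σzᵢ/Kᵢ = -0.298, so a root lies in (0, 1).
Newton iteration, β⁰ = 0.44:
  β = 0.440: g = 0.0380, g' = -0.539 → β = 0.510
  β = 0.510: g = 0.0005, g' = -0.528 → β = 0.511
Converged at β = 0.511.
Compositions from xᵢ = zᵢ/(1+β(Kᵢ−1)), yᵢ = Kᵢxᵢ:
  1: x = 0.139, y = 0.398
  2: x = 0.266, y = 0.340
  3: x = 0.596, y = 0.262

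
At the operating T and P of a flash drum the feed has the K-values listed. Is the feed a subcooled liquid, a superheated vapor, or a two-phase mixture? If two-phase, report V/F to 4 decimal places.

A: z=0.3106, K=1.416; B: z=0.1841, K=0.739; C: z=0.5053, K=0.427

ΣzᵢKᵢ = 0.7916; Σzᵢ/Kᵢ = 1.6518.
Since ΣzᵢKᵢ < 1 the mixture is below its bubble point — single liquid phase.

subcooled liquid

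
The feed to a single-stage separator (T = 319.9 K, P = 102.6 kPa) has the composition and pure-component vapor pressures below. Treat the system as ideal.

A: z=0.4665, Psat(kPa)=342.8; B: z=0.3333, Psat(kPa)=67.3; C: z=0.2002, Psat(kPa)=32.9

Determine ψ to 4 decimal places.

ψ = 0.7045

Raoult's law: Kᵢ = Pᵢˢᵃᵗ/P = Pᵢˢᵃᵗ/102.6.
  K_A = 342.8/102.6 = 3.341131, K_B = 67.3/102.6 = 0.655945, K_C = 32.9/102.6 = 0.320663
Material balance + equilibrium reduce to Σ zᵢ(Kᵢ−1)/(1+ψ(Kᵢ−1)) = 0.
Check two-phase: ΣzᵢKᵢ = 1.8415 > 1 and Σzᵢ/Kᵢ = 1.2721 > 1, so g(0) = 0.8415 > 0 and g(1) = -0.2721 < 0.
Newton–Raphson from ψ = 0.61:
  ψ = 0.6100: g = 0.07242, g' = -0.7663 → ψ = 0.7045
Converged at ψ = 0.7045.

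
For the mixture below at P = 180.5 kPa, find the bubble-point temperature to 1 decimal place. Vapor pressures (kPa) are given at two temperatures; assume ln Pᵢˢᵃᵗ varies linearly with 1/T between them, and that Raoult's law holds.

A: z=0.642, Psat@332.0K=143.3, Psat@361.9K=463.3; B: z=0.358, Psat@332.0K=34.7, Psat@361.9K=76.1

T = 345.8 K

Bubble-point temperature: ΣzᵢPᵢˢᵃᵗ(T) = P. Interpolate ln Pᵢˢᵃᵗ = aᵢ + bᵢ/T.
  T = 332.0 K: ΣzᵢPᵢˢᵃᵗ = 104.42 kPa
  T = 361.9 K: ΣzᵢPᵢˢᵃᵗ = 324.68 kPa
  T = 346.9 K: ΣzᵢPᵢˢᵃᵗ = 188.01 kPa
  T = 339.4 K: ΣzᵢPᵢˢᵃᵗ = 140.67 kPa
  T = 343.1 K: ΣzᵢPᵢˢᵃᵗ = 162.55 kPa
  T = 345.0 K: ΣzᵢPᵢˢᵃᵗ = 174.88 kPa
Interpolating between 345.0 K and 346.9 K gives T ≈ 345.8 K.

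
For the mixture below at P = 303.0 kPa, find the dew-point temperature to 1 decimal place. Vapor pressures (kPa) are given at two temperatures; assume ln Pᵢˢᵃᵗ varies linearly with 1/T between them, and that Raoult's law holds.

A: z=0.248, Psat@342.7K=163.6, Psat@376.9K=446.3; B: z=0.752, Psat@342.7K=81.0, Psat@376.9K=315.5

T = 373.6 K

Dew-point temperature: Σzᵢ·P/Pᵢˢᵃᵗ(T) = 1. Interpolate ln Pᵢˢᵃᵗ = aᵢ + bᵢ/T.
  T = 342.7 K: ΣzᵢP/Pᵢˢᵃᵗ = 3.2724
  T = 376.9 K: ΣzᵢP/Pᵢˢᵃᵗ = 0.8906
  T = 359.8 K: ΣzᵢP/Pᵢˢᵃᵗ = 1.6516
  T = 368.4 K: ΣzᵢP/Pᵢˢᵃᵗ = 1.2013
  T = 372.6 K: ΣzᵢP/Pᵢˢᵃᵗ = 1.0343
  T = 374.8 K: ΣzᵢP/Pᵢˢᵃᵗ = 0.9576
Interpolating between 372.6 K and 374.8 K gives T ≈ 373.6 K.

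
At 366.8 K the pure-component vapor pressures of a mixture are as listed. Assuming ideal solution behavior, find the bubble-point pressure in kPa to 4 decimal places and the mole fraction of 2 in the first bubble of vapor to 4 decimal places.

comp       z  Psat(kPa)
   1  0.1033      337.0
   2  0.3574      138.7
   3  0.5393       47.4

Pbub = 109.9463 kPa, y_2 = 0.4509

At the bubble point ψ → 0, so ΣzᵢKᵢ = 1 with Kᵢ = Pᵢˢᵃᵗ/P ⇒ P = ΣzᵢPᵢˢᵃᵗ.
P = 0.1033·337.0 + 0.3574·138.7 + 0.5393·47.4 = 109.9463 kPa
yᵢ = zᵢPᵢˢᵃᵗ/P ⇒ y_2 = 0.3574·138.7/109.9463 = 0.4509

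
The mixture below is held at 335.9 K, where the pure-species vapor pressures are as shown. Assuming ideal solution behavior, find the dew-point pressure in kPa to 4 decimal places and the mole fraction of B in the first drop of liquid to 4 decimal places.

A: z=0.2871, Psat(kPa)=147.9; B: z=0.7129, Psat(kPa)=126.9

At the dew point ψ → 1, so Σzᵢ/Kᵢ = 1 with Kᵢ = Pᵢˢᵃᵗ/P ⇒ 1/P = Σzᵢ/Pᵢˢᵃᵗ.
1/P = 0.2871/147.9 + 0.7129/126.9 = 0.0075590 ⇒ P = 132.2929 kPa
xᵢ = zᵢP/Pᵢˢᵃᵗ ⇒ x_B = 0.7129·132.2929/126.9 = 0.7432

Pdew = 132.2929 kPa, x_B = 0.7432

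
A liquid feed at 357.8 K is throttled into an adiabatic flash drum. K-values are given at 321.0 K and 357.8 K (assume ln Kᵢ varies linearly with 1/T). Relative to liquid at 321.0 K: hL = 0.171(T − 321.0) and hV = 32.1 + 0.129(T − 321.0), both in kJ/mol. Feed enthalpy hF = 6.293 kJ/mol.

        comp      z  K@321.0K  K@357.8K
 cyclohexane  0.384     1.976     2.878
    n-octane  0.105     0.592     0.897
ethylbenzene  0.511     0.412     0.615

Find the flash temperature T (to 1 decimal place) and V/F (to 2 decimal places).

Adiabatic flash: solve Rachford–Rice at each trial T, then check hF = ψ·hV(T) + (1−ψ)·hL(T).
  T = 321.0 K: K = (1.976, 0.592, 0.412), RR gives ψ = 0.058, H_out = 1.847 kJ/mol
  T = 357.8 K: K = (2.878, 0.897, 0.615), RR gives ψ = 0.779, H_out = 30.097 kJ/mol
  T = 339.4 K: K = (2.409, 0.737, 0.509), RR gives ψ = 0.406, H_out = 15.853 kJ/mol
  T = 330.2 K: K = (2.188, 0.663, 0.459), RR gives ψ = 0.238, H_out = 9.117 kJ/mol
  T = 325.6 K: K = (2.081, 0.627, 0.435), RR gives ψ = 0.151, H_out = 5.593 kJ/mol
  T = 327.9 K: K = (2.134, 0.645, 0.447), RR gives ψ = 0.195, H_out = 7.376 kJ/mol
Linear interpolation between T = 325.6 (H_out = 5.593) and T = 327.9 (H_out = 7.376) on hF = 6.293 gives T ≈ 326.5 K, at which ψ = 0.17.

T = 326.5 K, V/F = 0.17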